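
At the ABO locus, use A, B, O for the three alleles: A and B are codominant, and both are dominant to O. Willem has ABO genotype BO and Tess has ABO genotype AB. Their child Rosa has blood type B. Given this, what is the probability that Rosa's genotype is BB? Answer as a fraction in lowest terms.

Cross BO × AB → 1/4 AB, 1/4 AO, 1/4 BB, 1/4 BO.
Type-B genotypes among offspring: BB (1/4), BO (1/4); total 1/2.
P(BB | type B) = (1/4) / (1/2) = 1/2.

1/2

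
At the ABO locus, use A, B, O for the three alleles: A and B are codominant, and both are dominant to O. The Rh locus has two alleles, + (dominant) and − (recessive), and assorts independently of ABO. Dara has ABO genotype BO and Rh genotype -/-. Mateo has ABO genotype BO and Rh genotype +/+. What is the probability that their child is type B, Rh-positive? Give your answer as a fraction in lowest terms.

3/4

ABO cross BO × BO → offspring phenotypes: 1/4 O, 3/4 B.
Rh cross -/- × +/+ → 1 Rh+.
Independent loci: P(type B, Rh-positive) = 3/4 × 1 = 3/4.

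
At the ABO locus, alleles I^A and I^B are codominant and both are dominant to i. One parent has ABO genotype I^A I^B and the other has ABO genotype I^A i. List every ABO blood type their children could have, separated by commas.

A, B, AB

Gametes from I^A I^B × I^A i give offspring ABO genotypes I^A I^A, I^A I^B, I^A i, I^B i, i.e. phenotypes A, B, AB.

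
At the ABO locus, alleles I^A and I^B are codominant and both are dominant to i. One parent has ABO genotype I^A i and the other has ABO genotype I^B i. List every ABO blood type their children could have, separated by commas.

Gametes from I^A i × I^B i give offspring ABO genotypes I^A I^B, I^A i, I^B i, i i, i.e. phenotypes O, A, B, AB.

O, A, B, AB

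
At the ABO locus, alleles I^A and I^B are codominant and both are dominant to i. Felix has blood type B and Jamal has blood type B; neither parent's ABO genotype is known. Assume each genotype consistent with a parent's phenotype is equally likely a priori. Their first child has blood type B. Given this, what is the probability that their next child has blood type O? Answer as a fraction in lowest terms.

1/20

Possible genotypes: Felix ∈ {I^B I^B, I^B i}; Jamal ∈ {I^B I^B, I^B i}.
Weight each parental genotype pair by prior × P(type-B child):
  I^B I^B × I^B I^B: posterior weight 4/15; P(next child type O) = 0.
  I^B I^B × I^B i: posterior weight 4/15; P(next child type O) = 0.
  I^B i × I^B I^B: posterior weight 4/15; P(next child type O) = 0.
  I^B i × I^B i: posterior weight 1/5; P(next child type O) = 1/4.
Weighted sum = 1/20.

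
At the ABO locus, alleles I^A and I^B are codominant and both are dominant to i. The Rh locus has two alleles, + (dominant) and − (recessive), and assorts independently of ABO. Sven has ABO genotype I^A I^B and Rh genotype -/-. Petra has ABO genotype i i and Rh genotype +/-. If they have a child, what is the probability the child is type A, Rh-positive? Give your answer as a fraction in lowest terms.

1/4

ABO cross I^A I^B × i i → offspring phenotypes: 1/2 A, 1/2 B.
Rh cross -/- × +/- → 1/2 Rh+, 1/2 Rh-.
Independent loci: P(type A, Rh-positive) = 1/2 × 1/2 = 1/4.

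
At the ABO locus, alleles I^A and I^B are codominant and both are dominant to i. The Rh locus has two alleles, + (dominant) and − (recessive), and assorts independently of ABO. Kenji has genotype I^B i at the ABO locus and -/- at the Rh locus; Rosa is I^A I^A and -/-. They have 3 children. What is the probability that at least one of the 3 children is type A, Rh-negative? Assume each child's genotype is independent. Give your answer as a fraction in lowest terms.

ABO cross I^B i × I^A I^A → 1/2 A, 1/2 AB.
Rh cross -/- × -/- → 1 Rh-; so P(type A, Rh-negative) = 1/2 × 1 = 1/2 per child.
P(none) = (1/2)^3 = 1/8; P(at least one) = 1 − 1/8 = 7/8.

7/8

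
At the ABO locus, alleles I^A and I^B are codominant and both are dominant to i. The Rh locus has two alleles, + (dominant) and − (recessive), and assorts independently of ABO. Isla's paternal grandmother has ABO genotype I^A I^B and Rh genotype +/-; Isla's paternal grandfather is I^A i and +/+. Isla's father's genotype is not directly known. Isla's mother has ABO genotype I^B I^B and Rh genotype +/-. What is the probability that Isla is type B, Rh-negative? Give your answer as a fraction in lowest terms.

Isla's father's ABO genotype from I^A I^B × I^A i: 1/4 I^A I^A, 1/4 I^A I^B, 1/4 I^A i, 1/4 I^B i.
Crossing each possibility with the mother I^B I^B and summing P(type B): 1/4·0 + 1/4·1/2 + 1/4·1/2 + 1/4·1 = 1/2.
Similarly for Rh via the father's Rh distribution: P(Rh-) = 1/8.
Independent loci: 1/2 × 1/8 = 1/16.

1/16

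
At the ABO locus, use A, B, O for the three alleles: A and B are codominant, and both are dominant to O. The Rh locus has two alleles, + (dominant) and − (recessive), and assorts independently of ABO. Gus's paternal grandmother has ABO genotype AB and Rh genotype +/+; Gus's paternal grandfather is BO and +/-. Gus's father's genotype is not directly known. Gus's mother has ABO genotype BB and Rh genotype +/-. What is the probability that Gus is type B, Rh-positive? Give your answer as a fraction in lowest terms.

21/32

Gus's father's ABO genotype from AB × BO: 1/4 AB, 1/4 AO, 1/4 BB, 1/4 BO.
Crossing each possibility with the mother BB and summing P(type B): 1/4·1/2 + 1/4·1/2 + 1/4·1 + 1/4·1 = 3/4.
Similarly for Rh via the father's Rh distribution: P(Rh+) = 7/8.
Independent loci: 3/4 × 7/8 = 21/32.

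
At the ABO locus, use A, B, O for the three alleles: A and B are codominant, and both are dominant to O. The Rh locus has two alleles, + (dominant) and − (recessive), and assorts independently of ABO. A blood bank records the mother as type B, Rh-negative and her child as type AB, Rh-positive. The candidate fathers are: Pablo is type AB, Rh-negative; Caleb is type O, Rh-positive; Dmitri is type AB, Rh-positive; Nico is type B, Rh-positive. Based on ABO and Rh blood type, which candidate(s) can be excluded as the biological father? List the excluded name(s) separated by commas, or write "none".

Pablo, Caleb, Nico

A candidate is excluded only if no genotype consistent with his phenotype could produce a type AB, Rh-positive child with a type B, Rh-negative mother.
Pablo (type AB, Rh-): no genotype consistent with that phenotype can produce a type-AB Rh+ child with a type-B mother.
Caleb (type O, Rh+): no genotype consistent with that phenotype can produce a type-AB Rh+ child with a type-B mother.
Nico (type B, Rh+): no genotype consistent with that phenotype can produce a type-AB Rh+ child with a type-B mother.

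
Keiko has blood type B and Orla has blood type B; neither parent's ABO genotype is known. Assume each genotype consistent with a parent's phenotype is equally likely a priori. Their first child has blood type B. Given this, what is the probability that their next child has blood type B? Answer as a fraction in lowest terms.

19/20

Possible genotypes: Keiko ∈ {BB, BO}; Orla ∈ {BB, BO}.
Weight each parental genotype pair by prior × P(type-B child):
  BB × BB: posterior weight 4/15; P(next child type B) = 1.
  BB × BO: posterior weight 4/15; P(next child type B) = 1.
  BO × BB: posterior weight 4/15; P(next child type B) = 1.
  BO × BO: posterior weight 1/5; P(next child type B) = 3/4.
Weighted sum = 19/20.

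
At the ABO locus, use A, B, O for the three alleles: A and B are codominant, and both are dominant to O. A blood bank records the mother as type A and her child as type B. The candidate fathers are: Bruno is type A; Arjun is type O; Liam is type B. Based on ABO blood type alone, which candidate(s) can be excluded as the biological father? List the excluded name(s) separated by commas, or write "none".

A candidate is excluded only if no genotype consistent with his phenotype could produce a type B child with a type A mother.
Bruno (type A): no genotype consistent with that phenotype can produce a type-B child with a type-A mother.
Arjun (type O): no genotype consistent with that phenotype can produce a type-B child with a type-A mother.

Bruno, Arjun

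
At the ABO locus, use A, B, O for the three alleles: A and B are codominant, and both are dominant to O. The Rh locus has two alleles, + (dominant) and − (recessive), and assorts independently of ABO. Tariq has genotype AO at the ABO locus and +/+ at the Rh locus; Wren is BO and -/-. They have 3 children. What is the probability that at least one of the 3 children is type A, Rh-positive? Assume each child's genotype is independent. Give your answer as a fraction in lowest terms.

ABO cross AO × BO → 1/4 O, 1/4 A, 1/4 B, 1/4 AB.
Rh cross +/+ × -/- → 1 Rh+; so P(type A, Rh-positive) = 1/4 × 1 = 1/4 per child.
P(none) = (3/4)^3 = 27/64; P(at least one) = 1 − 27/64 = 37/64.

37/64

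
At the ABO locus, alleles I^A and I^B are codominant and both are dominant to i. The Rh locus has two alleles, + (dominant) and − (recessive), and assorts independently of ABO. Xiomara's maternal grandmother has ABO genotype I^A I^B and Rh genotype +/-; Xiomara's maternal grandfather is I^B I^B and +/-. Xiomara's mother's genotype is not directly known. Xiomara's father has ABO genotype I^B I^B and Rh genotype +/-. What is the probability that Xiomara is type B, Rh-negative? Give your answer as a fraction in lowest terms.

3/16

Xiomara's mother's ABO genotype from I^A I^B × I^B I^B: 1/2 I^A I^B, 1/2 I^B I^B.
Crossing each possibility with the father I^B I^B and summing P(type B): 1/2·1/2 + 1/2·1 = 3/4.
Similarly for Rh via the mother's Rh distribution: P(Rh-) = 1/4.
Independent loci: 3/4 × 1/4 = 3/16.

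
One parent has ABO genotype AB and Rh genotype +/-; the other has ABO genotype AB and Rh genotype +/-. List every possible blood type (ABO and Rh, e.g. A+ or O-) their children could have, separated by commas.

Gametes from AB × AB give offspring ABO genotypes AA, AB, BB, i.e. phenotypes A, B, AB.
Rh cross +/- × +/- → phenotypes Rh+, Rh-.
Combining independently: A+, A-, B+, B-, AB+, AB-.

A+, A-, B+, B-, AB+, AB-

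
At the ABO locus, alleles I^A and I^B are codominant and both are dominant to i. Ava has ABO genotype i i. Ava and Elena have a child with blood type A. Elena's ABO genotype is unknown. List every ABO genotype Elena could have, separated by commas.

For each candidate genotype of Elena, check whether crossing it with i i can produce every observed child phenotype.
  I^A I^A → possible child types {A} ✓
  I^A I^B → possible child types {A, B} ✓
  I^A i → possible child types {O, A} ✓
  I^B I^B → possible child types {B} ✗
  I^B i → possible child types {O, B} ✗
  i i → possible child types {O} ✗

I^A I^A, I^A I^B, I^A i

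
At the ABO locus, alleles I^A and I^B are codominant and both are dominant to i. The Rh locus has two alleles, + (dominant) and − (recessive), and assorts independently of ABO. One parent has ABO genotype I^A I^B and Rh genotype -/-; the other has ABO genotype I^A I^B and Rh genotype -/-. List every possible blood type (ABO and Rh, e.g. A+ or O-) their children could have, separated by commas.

A-, B-, AB-

Gametes from I^A I^B × I^A I^B give offspring ABO genotypes I^A I^A, I^A I^B, I^B I^B, i.e. phenotypes A, B, AB.
Rh cross -/- × -/- → phenotypes Rh-.
Combining independently: A-, B-, AB-.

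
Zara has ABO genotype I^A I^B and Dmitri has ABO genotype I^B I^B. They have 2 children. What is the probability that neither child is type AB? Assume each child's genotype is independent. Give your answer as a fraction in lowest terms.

ABO cross I^A I^B × I^B I^B → 1/2 B, 1/2 AB.
So P(type AB) = 1/2 per child.
P(not type AB) = 1/2 for one child; (1/2)^2 = 1/4.

1/4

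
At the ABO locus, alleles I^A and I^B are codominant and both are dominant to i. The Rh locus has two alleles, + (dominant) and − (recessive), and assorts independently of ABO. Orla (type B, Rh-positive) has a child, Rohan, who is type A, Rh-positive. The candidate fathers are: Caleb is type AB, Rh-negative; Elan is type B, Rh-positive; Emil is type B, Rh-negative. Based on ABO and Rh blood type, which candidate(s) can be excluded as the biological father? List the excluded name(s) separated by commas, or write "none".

A candidate is excluded only if no genotype consistent with his phenotype could produce a type A, Rh-positive child with a type B, Rh-positive mother.
Elan (type B, Rh+): no genotype consistent with that phenotype can produce a type-A Rh+ child with a type-B mother.
Emil (type B, Rh-): no genotype consistent with that phenotype can produce a type-A Rh+ child with a type-B mother.

Elan, Emil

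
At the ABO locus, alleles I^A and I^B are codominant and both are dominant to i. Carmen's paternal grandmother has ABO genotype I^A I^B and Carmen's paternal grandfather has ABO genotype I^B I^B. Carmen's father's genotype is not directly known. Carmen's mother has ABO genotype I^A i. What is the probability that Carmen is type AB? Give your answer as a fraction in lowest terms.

Carmen's father's ABO genotype from I^A I^B × I^B I^B: 1/2 I^A I^B, 1/2 I^B I^B.
Crossing each possibility with the mother I^A i and summing P(type AB): 1/2·1/4 + 1/2·1/2 = 3/8.

3/8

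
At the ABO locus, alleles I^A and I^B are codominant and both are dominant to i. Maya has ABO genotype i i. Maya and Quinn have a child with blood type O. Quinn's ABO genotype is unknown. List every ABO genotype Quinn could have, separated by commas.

I^A i, I^B i, i i

For each candidate genotype of Quinn, check whether crossing it with i i can produce every observed child phenotype.
  I^A I^A → possible child types {A} ✗
  I^A I^B → possible child types {A, B} ✗
  I^A i → possible child types {O, A} ✓
  I^B I^B → possible child types {B} ✗
  I^B i → possible child types {O, B} ✓
  i i → possible child types {O} ✓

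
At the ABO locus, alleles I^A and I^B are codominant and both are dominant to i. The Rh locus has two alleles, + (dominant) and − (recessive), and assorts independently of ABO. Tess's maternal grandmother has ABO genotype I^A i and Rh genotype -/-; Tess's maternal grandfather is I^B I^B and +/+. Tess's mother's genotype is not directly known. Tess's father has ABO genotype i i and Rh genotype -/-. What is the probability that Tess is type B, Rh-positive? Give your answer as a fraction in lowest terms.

1/4

Tess's mother's ABO genotype from I^A i × I^B I^B: 1/2 I^A I^B, 1/2 I^B i.
Crossing each possibility with the father i i and summing P(type B): 1/2·1/2 + 1/2·1/2 = 1/2.
Similarly for Rh via the mother's Rh distribution: P(Rh+) = 1/2.
Independent loci: 1/2 × 1/2 = 1/4.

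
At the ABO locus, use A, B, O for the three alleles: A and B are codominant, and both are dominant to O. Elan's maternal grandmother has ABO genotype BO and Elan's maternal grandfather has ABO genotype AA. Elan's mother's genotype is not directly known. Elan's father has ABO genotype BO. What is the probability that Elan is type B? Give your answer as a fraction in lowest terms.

Elan's mother's ABO genotype from BO × AA: 1/2 AB, 1/2 AO.
Crossing each possibility with the father BO and summing P(type B): 1/2·1/2 + 1/2·1/4 = 3/8.

3/8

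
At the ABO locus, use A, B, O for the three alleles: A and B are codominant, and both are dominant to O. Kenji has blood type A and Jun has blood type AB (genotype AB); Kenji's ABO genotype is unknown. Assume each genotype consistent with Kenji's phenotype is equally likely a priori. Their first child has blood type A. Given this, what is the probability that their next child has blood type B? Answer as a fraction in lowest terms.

Possible genotypes: Kenji ∈ {AA, AO}; Jun ∈ {AB}.
Weight each parental genotype pair by prior × P(type-A child):
  AA × AB: posterior weight 1/2; P(next child type B) = 0.
  AO × AB: posterior weight 1/2; P(next child type B) = 1/4.
Weighted sum = 1/8.

1/8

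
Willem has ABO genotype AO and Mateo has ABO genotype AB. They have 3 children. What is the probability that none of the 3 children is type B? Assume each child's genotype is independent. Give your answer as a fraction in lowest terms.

ABO cross AO × AB → 1/2 A, 1/4 B, 1/4 AB.
So P(type B) = 1/4 per child.
P(not type B) = 3/4 for one child; (3/4)^3 = 27/64.

27/64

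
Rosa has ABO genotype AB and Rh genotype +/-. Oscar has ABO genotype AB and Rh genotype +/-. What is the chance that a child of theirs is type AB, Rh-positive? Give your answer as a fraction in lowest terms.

ABO cross AB × AB → offspring phenotypes: 1/4 A, 1/4 B, 1/2 AB.
Rh cross +/- × +/- → 3/4 Rh+, 1/4 Rh-.
Independent loci: P(type AB, Rh-positive) = 1/2 × 3/4 = 3/8.

3/8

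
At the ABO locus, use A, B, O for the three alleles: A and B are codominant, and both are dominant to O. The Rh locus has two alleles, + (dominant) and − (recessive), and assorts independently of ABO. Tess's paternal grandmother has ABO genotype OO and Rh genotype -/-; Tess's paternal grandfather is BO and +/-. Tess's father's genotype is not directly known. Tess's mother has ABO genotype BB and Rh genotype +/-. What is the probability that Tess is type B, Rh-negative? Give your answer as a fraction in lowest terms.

3/8

Tess's father's ABO genotype from OO × BO: 1/2 BO, 1/2 OO.
Crossing each possibility with the mother BB and summing P(type B): 1/2·1 + 1/2·1 = 1.
Similarly for Rh via the father's Rh distribution: P(Rh-) = 3/8.
Independent loci: 1 × 3/8 = 3/8.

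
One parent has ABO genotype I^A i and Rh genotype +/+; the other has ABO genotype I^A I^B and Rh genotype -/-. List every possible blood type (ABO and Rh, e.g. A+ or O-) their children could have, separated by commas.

A+, B+, AB+

Gametes from I^A i × I^A I^B give offspring ABO genotypes I^A I^A, I^A I^B, I^A i, I^B i, i.e. phenotypes A, B, AB.
Rh cross +/+ × -/- → phenotypes Rh+.
Combining independently: A+, B+, AB+.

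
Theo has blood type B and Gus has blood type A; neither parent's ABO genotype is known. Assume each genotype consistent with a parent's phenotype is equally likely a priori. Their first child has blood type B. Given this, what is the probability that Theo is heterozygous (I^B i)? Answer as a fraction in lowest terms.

1/3

Possible genotypes: Theo ∈ {I^B I^B, I^B i}; Gus ∈ {I^A I^A, I^A i}.
Weight each parental genotype pair by prior × P(type-B child):
  I^B I^B × I^A i: posterior weight 2/3.
  I^B i × I^A i: posterior weight 1/3.
Sum the posterior weight over pairs where Theo is I^B i: 1/3.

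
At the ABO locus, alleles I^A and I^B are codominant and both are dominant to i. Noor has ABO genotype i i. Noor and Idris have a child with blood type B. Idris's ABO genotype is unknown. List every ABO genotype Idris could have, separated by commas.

I^A I^B, I^B I^B, I^B i

For each candidate genotype of Idris, check whether crossing it with i i can produce every observed child phenotype.
  I^A I^A → possible child types {A} ✗
  I^A I^B → possible child types {A, B} ✓
  I^A i → possible child types {O, A} ✗
  I^B I^B → possible child types {B} ✓
  I^B i → possible child types {O, B} ✓
  i i → possible child types {O} ✗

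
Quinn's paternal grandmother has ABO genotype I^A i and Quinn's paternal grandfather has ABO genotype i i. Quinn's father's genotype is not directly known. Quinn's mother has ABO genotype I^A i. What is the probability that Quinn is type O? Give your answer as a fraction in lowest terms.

3/8

Quinn's father's ABO genotype from I^A i × i i: 1/2 I^A i, 1/2 i i.
Crossing each possibility with the mother I^A i and summing P(type O): 1/2·1/4 + 1/2·1/2 = 3/8.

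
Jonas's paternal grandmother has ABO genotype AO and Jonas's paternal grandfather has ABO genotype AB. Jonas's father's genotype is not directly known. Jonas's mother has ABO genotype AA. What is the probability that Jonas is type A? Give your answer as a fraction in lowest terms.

Jonas's father's ABO genotype from AO × AB: 1/4 AA, 1/4 AB, 1/4 AO, 1/4 BO.
Crossing each possibility with the mother AA and summing P(type A): 1/4·1 + 1/4·1/2 + 1/4·1 + 1/4·1/2 = 3/4.

3/4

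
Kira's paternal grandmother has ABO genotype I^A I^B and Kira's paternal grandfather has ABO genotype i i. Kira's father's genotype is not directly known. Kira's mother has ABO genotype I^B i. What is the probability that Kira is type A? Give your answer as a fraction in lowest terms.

Kira's father's ABO genotype from I^A I^B × i i: 1/2 I^A i, 1/2 I^B i.
Crossing each possibility with the mother I^B i and summing P(type A): 1/2·1/4 + 1/2·0 = 1/8.

1/8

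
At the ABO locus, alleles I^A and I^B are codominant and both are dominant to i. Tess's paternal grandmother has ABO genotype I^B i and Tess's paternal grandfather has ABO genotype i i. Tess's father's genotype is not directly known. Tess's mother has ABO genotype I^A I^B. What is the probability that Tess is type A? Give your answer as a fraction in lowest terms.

Tess's father's ABO genotype from I^B i × i i: 1/2 I^B i, 1/2 i i.
Crossing each possibility with the mother I^A I^B and summing P(type A): 1/2·1/4 + 1/2·1/2 = 3/8.

3/8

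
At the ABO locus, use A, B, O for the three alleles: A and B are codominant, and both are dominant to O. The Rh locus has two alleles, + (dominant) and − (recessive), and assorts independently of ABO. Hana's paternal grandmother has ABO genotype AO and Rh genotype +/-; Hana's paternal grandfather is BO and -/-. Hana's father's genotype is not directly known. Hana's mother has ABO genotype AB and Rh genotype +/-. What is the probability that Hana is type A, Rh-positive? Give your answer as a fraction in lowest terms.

15/64

Hana's father's ABO genotype from AO × BO: 1/4 AB, 1/4 AO, 1/4 BO, 1/4 OO.
Crossing each possibility with the mother AB and summing P(type A): 1/4·1/4 + 1/4·1/2 + 1/4·1/4 + 1/4·1/2 = 3/8.
Similarly for Rh via the father's Rh distribution: P(Rh+) = 5/8.
Independent loci: 3/8 × 5/8 = 15/64.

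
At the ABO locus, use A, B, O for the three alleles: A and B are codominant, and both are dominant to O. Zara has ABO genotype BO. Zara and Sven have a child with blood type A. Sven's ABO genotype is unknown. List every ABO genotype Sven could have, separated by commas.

For each candidate genotype of Sven, check whether crossing it with BO can produce every observed child phenotype.
  AA → possible child types {A, AB} ✓
  AB → possible child types {A, B, AB} ✓
  AO → possible child types {O, A, B, AB} ✓
  BB → possible child types {B} ✗
  BO → possible child types {O, B} ✗
  OO → possible child types {O, B} ✗

AA, AB, AO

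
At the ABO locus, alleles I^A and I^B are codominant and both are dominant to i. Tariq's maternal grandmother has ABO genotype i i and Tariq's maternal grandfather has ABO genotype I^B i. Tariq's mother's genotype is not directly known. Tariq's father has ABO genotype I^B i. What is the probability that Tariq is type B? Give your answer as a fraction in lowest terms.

5/8

Tariq's mother's ABO genotype from i i × I^B i: 1/2 I^B i, 1/2 i i.
Crossing each possibility with the father I^B i and summing P(type B): 1/2·3/4 + 1/2·1/2 = 5/8.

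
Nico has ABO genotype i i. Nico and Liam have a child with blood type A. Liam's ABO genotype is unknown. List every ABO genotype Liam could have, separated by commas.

I^A I^A, I^A I^B, I^A i

For each candidate genotype of Liam, check whether crossing it with i i can produce every observed child phenotype.
  I^A I^A → possible child types {A} ✓
  I^A I^B → possible child types {A, B} ✓
  I^A i → possible child types {O, A} ✓
  I^B I^B → possible child types {B} ✗
  I^B i → possible child types {O, B} ✗
  i i → possible child types {O} ✗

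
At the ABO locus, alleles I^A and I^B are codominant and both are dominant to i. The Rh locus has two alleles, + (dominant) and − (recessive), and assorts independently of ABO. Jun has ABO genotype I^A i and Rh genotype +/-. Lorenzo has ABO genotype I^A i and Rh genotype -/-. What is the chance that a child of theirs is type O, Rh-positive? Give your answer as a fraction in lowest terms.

ABO cross I^A i × I^A i → offspring phenotypes: 1/4 O, 3/4 A.
Rh cross +/- × -/- → 1/2 Rh+, 1/2 Rh-.
Independent loci: P(type O, Rh-positive) = 1/4 × 1/2 = 1/8.

1/8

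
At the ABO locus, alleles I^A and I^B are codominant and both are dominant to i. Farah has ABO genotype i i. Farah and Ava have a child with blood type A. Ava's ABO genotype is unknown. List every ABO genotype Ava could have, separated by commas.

I^A I^A, I^A I^B, I^A i

For each candidate genotype of Ava, check whether crossing it with i i can produce every observed child phenotype.
  I^A I^A → possible child types {A} ✓
  I^A I^B → possible child types {A, B} ✓
  I^A i → possible child types {O, A} ✓
  I^B I^B → possible child types {B} ✗
  I^B i → possible child types {O, B} ✗
  i i → possible child types {O} ✗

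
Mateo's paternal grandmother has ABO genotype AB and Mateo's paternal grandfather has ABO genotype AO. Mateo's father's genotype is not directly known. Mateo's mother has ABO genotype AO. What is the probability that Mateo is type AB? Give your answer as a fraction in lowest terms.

1/8

Mateo's father's ABO genotype from AB × AO: 1/4 AA, 1/4 AB, 1/4 AO, 1/4 BO.
Crossing each possibility with the mother AO and summing P(type AB): 1/4·0 + 1/4·1/4 + 1/4·0 + 1/4·1/4 = 1/8.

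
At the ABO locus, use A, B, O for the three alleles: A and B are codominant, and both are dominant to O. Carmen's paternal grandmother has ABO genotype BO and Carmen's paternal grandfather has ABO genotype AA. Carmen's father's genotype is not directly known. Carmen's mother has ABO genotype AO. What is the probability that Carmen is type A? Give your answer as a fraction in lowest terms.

Carmen's father's ABO genotype from BO × AA: 1/2 AB, 1/2 AO.
Crossing each possibility with the mother AO and summing P(type A): 1/2·1/2 + 1/2·3/4 = 5/8.

5/8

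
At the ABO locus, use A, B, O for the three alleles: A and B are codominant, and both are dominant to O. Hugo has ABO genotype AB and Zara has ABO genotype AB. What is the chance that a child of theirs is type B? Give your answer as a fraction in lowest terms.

ABO cross AB × AB → offspring phenotypes: 1/4 A, 1/4 B, 1/2 AB.
So P(type B) = 1/4.

1/4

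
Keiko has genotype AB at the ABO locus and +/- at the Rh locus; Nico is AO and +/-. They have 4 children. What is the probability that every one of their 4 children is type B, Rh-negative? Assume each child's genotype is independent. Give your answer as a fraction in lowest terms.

ABO cross AB × AO → 1/2 A, 1/4 B, 1/4 AB.
Rh cross +/- × +/- → 3/4 Rh+, 1/4 Rh-; so P(type B, Rh-negative) = 1/4 × 1/4 = 1/16 per child.
All 4 independent: (1/16)^4 = 1/65536.

1/65536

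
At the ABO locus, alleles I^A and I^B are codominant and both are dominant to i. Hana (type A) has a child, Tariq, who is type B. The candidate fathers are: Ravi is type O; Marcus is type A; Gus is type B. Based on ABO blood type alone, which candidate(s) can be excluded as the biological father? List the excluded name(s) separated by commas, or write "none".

A candidate is excluded only if no genotype consistent with his phenotype could produce a type B child with a type A mother.
Ravi (type O): no genotype consistent with that phenotype can produce a type-B child with a type-A mother.
Marcus (type A): no genotype consistent with that phenotype can produce a type-B child with a type-A mother.

Ravi, Marcus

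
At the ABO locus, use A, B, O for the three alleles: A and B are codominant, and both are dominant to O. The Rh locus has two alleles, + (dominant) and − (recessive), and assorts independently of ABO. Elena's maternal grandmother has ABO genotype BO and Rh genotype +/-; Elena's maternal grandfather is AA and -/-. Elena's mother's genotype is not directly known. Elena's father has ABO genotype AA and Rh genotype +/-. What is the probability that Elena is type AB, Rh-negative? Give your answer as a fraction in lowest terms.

Elena's mother's ABO genotype from BO × AA: 1/2 AB, 1/2 AO.
Crossing each possibility with the father AA and summing P(type AB): 1/2·1/2 + 1/2·0 = 1/4.
Similarly for Rh via the mother's Rh distribution: P(Rh-) = 3/8.
Independent loci: 1/4 × 3/8 = 3/32.

3/32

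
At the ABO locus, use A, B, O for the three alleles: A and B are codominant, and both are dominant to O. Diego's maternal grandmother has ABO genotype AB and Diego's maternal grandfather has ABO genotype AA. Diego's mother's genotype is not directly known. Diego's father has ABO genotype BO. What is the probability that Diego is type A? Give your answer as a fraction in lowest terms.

3/8

Diego's mother's ABO genotype from AB × AA: 1/2 AA, 1/2 AB.
Crossing each possibility with the father BO and summing P(type A): 1/2·1/2 + 1/2·1/4 = 3/8.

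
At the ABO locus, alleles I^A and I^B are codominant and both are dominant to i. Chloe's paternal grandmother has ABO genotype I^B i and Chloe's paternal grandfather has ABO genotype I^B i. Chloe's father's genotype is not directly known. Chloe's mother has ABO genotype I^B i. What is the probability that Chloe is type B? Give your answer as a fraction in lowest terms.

3/4

Chloe's father's ABO genotype from I^B i × I^B i: 1/4 I^B I^B, 1/2 I^B i, 1/4 i i.
Crossing each possibility with the mother I^B i and summing P(type B): 1/4·1 + 1/2·3/4 + 1/4·1/2 = 3/4.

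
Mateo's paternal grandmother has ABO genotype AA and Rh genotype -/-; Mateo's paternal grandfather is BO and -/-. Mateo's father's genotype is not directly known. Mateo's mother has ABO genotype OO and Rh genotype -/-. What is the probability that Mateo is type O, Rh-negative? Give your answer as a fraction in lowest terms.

Mateo's father's ABO genotype from AA × BO: 1/2 AB, 1/2 AO.
Crossing each possibility with the mother OO and summing P(type O): 1/2·0 + 1/2·1/2 = 1/4.
Similarly for Rh via the father's Rh distribution: P(Rh-) = 1.
Independent loci: 1/4 × 1 = 1/4.

1/4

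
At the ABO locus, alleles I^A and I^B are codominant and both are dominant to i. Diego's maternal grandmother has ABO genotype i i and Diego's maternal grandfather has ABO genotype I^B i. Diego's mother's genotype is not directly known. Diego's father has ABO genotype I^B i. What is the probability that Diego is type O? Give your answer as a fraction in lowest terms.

Diego's mother's ABO genotype from i i × I^B i: 1/2 I^B i, 1/2 i i.
Crossing each possibility with the father I^B i and summing P(type O): 1/2·1/4 + 1/2·1/2 = 3/8.

3/8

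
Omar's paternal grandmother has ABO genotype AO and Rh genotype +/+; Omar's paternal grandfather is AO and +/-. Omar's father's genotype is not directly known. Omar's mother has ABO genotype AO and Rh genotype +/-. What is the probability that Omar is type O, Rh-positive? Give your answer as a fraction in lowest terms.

7/32

Omar's father's ABO genotype from AO × AO: 1/4 AA, 1/2 AO, 1/4 OO.
Crossing each possibility with the mother AO and summing P(type O): 1/4·0 + 1/2·1/4 + 1/4·1/2 = 1/4.
Similarly for Rh via the father's Rh distribution: P(Rh+) = 7/8.
Independent loci: 1/4 × 7/8 = 7/32.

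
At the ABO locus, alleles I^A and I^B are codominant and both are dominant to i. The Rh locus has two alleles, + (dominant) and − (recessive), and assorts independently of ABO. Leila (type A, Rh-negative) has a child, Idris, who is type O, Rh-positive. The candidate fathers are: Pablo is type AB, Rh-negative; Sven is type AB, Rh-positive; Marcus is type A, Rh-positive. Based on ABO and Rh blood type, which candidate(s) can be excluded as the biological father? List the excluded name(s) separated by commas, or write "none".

A candidate is excluded only if no genotype consistent with his phenotype could produce a type O, Rh-positive child with a type A, Rh-negative mother.
Pablo (type AB, Rh-): no genotype consistent with that phenotype can produce a type-O Rh+ child with a type-A mother.
Sven (type AB, Rh+): no genotype consistent with that phenotype can produce a type-O Rh+ child with a type-A mother.

Pablo, Sven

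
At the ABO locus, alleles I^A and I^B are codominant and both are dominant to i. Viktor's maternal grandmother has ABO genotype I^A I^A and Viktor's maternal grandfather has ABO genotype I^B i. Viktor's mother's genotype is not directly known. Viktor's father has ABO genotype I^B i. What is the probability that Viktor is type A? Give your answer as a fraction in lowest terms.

Viktor's mother's ABO genotype from I^A I^A × I^B i: 1/2 I^A I^B, 1/2 I^A i.
Crossing each possibility with the father I^B i and summing P(type A): 1/2·1/4 + 1/2·1/4 = 1/4.

1/4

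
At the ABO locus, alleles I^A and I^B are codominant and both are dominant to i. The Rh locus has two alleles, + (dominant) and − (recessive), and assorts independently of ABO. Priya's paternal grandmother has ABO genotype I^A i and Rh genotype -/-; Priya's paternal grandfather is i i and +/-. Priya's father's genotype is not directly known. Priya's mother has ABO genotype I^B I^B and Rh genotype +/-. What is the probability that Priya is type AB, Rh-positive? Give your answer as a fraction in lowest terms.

Priya's father's ABO genotype from I^A i × i i: 1/2 I^A i, 1/2 i i.
Crossing each possibility with the mother I^B I^B and summing P(type AB): 1/2·1/2 + 1/2·0 = 1/4.
Similarly for Rh via the father's Rh distribution: P(Rh+) = 5/8.
Independent loci: 1/4 × 5/8 = 5/32.

5/32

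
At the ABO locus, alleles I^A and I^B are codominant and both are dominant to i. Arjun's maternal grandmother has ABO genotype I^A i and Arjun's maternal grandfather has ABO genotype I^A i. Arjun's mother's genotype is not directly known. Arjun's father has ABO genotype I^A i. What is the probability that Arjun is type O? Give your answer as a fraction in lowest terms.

1/4

Arjun's mother's ABO genotype from I^A i × I^A i: 1/4 I^A I^A, 1/2 I^A i, 1/4 i i.
Crossing each possibility with the father I^A i and summing P(type O): 1/4·0 + 1/2·1/4 + 1/4·1/2 = 1/4.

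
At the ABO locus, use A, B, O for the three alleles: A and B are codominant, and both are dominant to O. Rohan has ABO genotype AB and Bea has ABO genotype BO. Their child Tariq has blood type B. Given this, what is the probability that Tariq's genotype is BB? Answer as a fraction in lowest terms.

1/2

Cross AB × BO → 1/4 AB, 1/4 AO, 1/4 BB, 1/4 BO.
Type-B genotypes among offspring: BB (1/4), BO (1/4); total 1/2.
P(BB | type B) = (1/4) / (1/2) = 1/2.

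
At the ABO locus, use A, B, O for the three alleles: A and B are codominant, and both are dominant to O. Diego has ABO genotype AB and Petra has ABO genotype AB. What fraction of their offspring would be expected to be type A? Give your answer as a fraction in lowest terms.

ABO cross AB × AB → offspring phenotypes: 1/4 A, 1/4 B, 1/2 AB.
So P(type A) = 1/4.

1/4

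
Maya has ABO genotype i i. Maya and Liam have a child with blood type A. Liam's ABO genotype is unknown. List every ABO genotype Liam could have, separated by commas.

I^A I^A, I^A I^B, I^A i

For each candidate genotype of Liam, check whether crossing it with i i can produce every observed child phenotype.
  I^A I^A → possible child types {A} ✓
  I^A I^B → possible child types {A, B} ✓
  I^A i → possible child types {O, A} ✓
  I^B I^B → possible child types {B} ✗
  I^B i → possible child types {O, B} ✗
  i i → possible child types {O} ✗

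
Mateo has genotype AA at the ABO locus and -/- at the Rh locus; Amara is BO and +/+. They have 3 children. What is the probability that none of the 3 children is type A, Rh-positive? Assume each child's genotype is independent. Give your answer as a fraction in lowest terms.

ABO cross AA × BO → 1/2 A, 1/2 AB.
Rh cross -/- × +/+ → 1 Rh+; so P(type A, Rh-positive) = 1/2 × 1 = 1/2 per child.
P(not type A, Rh-positive) = 1/2 for one child; (1/2)^3 = 1/8.

1/8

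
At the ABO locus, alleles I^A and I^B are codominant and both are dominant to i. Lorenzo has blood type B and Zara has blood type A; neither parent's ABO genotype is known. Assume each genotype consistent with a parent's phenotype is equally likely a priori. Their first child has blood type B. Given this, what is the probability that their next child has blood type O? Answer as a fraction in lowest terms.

1/12

Possible genotypes: Lorenzo ∈ {I^B I^B, I^B i}; Zara ∈ {I^A I^A, I^A i}.
Weight each parental genotype pair by prior × P(type-B child):
  I^B I^B × I^A i: posterior weight 2/3; P(next child type O) = 0.
  I^B i × I^A i: posterior weight 1/3; P(next child type O) = 1/4.
Weighted sum = 1/12.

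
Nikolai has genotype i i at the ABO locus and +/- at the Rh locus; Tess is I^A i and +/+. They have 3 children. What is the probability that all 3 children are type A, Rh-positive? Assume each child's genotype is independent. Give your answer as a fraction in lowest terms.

1/8

ABO cross i i × I^A i → 1/2 O, 1/2 A.
Rh cross +/- × +/+ → 1 Rh+; so P(type A, Rh-positive) = 1/2 × 1 = 1/2 per child.
All 3 independent: (1/2)^3 = 1/8.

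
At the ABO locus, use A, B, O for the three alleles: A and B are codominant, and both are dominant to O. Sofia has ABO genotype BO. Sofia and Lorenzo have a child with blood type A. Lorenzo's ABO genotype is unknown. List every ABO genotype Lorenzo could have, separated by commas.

AA, AB, AO

For each candidate genotype of Lorenzo, check whether crossing it with BO can produce every observed child phenotype.
  AA → possible child types {A, AB} ✓
  AB → possible child types {A, B, AB} ✓
  AO → possible child types {O, A, B, AB} ✓
  BB → possible child types {B} ✗
  BO → possible child types {O, B} ✗
  OO → possible child types {O, B} ✗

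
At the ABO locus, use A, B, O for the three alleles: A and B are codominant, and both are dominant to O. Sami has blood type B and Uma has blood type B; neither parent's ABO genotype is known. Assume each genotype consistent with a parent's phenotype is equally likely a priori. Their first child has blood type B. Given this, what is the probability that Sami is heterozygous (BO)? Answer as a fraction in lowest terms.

Possible genotypes: Sami ∈ {BB, BO}; Uma ∈ {BB, BO}.
Weight each parental genotype pair by prior × P(type-B child):
  BB × BB: posterior weight 4/15.
  BB × BO: posterior weight 4/15.
  BO × BB: posterior weight 4/15.
  BO × BO: posterior weight 1/5.
Sum the posterior weight over pairs where Sami is BO: 7/15.

7/15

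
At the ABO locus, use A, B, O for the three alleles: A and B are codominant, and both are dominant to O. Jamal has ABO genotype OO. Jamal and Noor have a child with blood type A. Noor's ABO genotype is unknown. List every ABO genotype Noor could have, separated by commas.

For each candidate genotype of Noor, check whether crossing it with OO can produce every observed child phenotype.
  AA → possible child types {A} ✓
  AB → possible child types {A, B} ✓
  AO → possible child types {O, A} ✓
  BB → possible child types {B} ✗
  BO → possible child types {O, B} ✗
  OO → possible child types {O} ✗

AA, AB, AO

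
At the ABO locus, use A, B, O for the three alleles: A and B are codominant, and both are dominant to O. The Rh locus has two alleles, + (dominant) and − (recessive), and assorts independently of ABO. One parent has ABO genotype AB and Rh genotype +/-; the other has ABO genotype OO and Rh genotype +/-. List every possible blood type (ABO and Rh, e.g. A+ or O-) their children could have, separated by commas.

A+, A-, B+, B-

Gametes from AB × OO give offspring ABO genotypes AO, BO, i.e. phenotypes A, B.
Rh cross +/- × +/- → phenotypes Rh+, Rh-.
Combining independently: A+, A-, B+, B-.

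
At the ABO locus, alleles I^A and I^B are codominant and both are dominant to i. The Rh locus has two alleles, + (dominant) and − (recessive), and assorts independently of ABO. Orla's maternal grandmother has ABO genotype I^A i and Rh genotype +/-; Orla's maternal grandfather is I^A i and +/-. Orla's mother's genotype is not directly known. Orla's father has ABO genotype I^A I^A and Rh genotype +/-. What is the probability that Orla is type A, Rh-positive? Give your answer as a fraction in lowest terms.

Orla's mother's ABO genotype from I^A i × I^A i: 1/4 I^A I^A, 1/2 I^A i, 1/4 i i.
Crossing each possibility with the father I^A I^A and summing P(type A): 1/4·1 + 1/2·1 + 1/4·1 = 1.
Similarly for Rh via the mother's Rh distribution: P(Rh+) = 3/4.
Independent loci: 1 × 3/4 = 3/4.

3/4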